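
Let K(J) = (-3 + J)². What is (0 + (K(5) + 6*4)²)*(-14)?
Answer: -10976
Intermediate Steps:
(0 + (K(5) + 6*4)²)*(-14) = (0 + ((-3 + 5)² + 6*4)²)*(-14) = (0 + (2² + 24)²)*(-14) = (0 + (4 + 24)²)*(-14) = (0 + 28²)*(-14) = (0 + 784)*(-14) = 784*(-14) = -10976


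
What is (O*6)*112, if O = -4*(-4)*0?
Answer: 0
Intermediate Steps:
O = 0 (O = 16*0 = 0)
(O*6)*112 = (0*6)*112 = 0*112 = 0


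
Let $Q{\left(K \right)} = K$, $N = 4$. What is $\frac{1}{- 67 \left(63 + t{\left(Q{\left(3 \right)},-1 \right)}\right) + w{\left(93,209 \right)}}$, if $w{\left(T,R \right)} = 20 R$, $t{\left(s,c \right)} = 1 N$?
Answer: $- \frac{1}{309} \approx -0.0032362$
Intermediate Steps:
$t{\left(s,c \right)} = 4$ ($t{\left(s,c \right)} = 1 \cdot 4 = 4$)
$\frac{1}{- 67 \left(63 + t{\left(Q{\left(3 \right)},-1 \right)}\right) + w{\left(93,209 \right)}} = \frac{1}{- 67 \left(63 + 4\right) + 20 \cdot 209} = \frac{1}{\left(-67\right) 67 + 4180} = \frac{1}{-4489 + 4180} = \frac{1}{-309} = - \frac{1}{309}$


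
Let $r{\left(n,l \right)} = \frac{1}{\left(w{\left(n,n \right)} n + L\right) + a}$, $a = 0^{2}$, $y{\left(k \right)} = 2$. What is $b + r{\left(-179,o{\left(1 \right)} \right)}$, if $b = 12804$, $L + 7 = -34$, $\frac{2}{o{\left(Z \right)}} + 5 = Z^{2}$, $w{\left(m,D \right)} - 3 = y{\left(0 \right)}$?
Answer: $\frac{11984543}{936} \approx 12804.0$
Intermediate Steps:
$w{\left(m,D \right)} = 5$ ($w{\left(m,D \right)} = 3 + 2 = 5$)
$o{\left(Z \right)} = \frac{2}{-5 + Z^{2}}$
$L = -41$ ($L = -7 - 34 = -41$)
$a = 0$
$r{\left(n,l \right)} = \frac{1}{-41 + 5 n}$ ($r{\left(n,l \right)} = \frac{1}{\left(5 n - 41\right) + 0} = \frac{1}{\left(-41 + 5 n\right) + 0} = \frac{1}{-41 + 5 n}$)
$b + r{\left(-179,o{\left(1 \right)} \right)} = 12804 + \frac{1}{-41 + 5 \left(-179\right)} = 12804 + \frac{1}{-41 - 895} = 12804 + \frac{1}{-936} = 12804 - \frac{1}{936} = \frac{11984543}{936}$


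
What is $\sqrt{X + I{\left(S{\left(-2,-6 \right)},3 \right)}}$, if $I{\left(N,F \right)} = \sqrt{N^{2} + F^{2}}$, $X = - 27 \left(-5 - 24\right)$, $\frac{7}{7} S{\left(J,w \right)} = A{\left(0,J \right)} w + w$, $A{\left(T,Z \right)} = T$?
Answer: $\sqrt{783 + 3 \sqrt{5}} \approx 28.102$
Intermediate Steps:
$S{\left(J,w \right)} = w$ ($S{\left(J,w \right)} = 0 w + w = 0 + w = w$)
$X = 783$ ($X = \left(-27\right) \left(-29\right) = 783$)
$I{\left(N,F \right)} = \sqrt{F^{2} + N^{2}}$
$\sqrt{X + I{\left(S{\left(-2,-6 \right)},3 \right)}} = \sqrt{783 + \sqrt{3^{2} + \left(-6\right)^{2}}} = \sqrt{783 + \sqrt{9 + 36}} = \sqrt{783 + \sqrt{45}} = \sqrt{783 + 3 \sqrt{5}}$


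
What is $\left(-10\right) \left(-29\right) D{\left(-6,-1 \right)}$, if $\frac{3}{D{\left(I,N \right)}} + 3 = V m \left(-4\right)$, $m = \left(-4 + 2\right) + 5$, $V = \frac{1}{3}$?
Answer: $- \frac{870}{7} \approx -124.29$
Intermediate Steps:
$V = \frac{1}{3} \approx 0.33333$
$m = 3$ ($m = -2 + 5 = 3$)
$D{\left(I,N \right)} = - \frac{3}{7}$ ($D{\left(I,N \right)} = \frac{3}{-3 + \frac{1}{3} \cdot 3 \left(-4\right)} = \frac{3}{-3 + 1 \left(-4\right)} = \frac{3}{-3 - 4} = \frac{3}{-7} = 3 \left(- \frac{1}{7}\right) = - \frac{3}{7}$)
$\left(-10\right) \left(-29\right) D{\left(-6,-1 \right)} = \left(-10\right) \left(-29\right) \left(- \frac{3}{7}\right) = 290 \left(- \frac{3}{7}\right) = - \frac{870}{7}$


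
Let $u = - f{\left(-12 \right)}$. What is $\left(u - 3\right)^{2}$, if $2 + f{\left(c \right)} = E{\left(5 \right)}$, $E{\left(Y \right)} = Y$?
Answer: $36$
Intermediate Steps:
$f{\left(c \right)} = 3$ ($f{\left(c \right)} = -2 + 5 = 3$)
$u = -3$ ($u = \left(-1\right) 3 = -3$)
$\left(u - 3\right)^{2} = \left(-3 - 3\right)^{2} = \left(-6\right)^{2} = 36$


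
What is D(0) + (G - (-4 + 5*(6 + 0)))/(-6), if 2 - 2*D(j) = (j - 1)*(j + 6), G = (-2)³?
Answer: 29/3 ≈ 9.6667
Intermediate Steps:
G = -8
D(j) = 1 - (-1 + j)*(6 + j)/2 (D(j) = 1 - (j - 1)*(j + 6)/2 = 1 - (-1 + j)*(6 + j)/2)
D(0) + (G - (-4 + 5*(6 + 0)))/(-6) = (4 - 5/2*0 - ½*0²) + (-8 - (-4 + 5*(6 + 0)))/(-6) = (4 + 0 - ½*0) + (-8 - (-4 + 5*6))*(-⅙) = (4 + 0 + 0) + (-8 - (-4 + 30))*(-⅙) = 4 + (-8 - 1*26)*(-⅙) = 4 + (-8 - 26)*(-⅙) = 4 - 34*(-⅙) = 4 + 17/3 = 29/3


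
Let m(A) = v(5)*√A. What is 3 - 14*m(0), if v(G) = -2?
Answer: 3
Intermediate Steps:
m(A) = -2*√A
3 - 14*m(0) = 3 - (-28)*√0 = 3 - (-28)*0 = 3 - 14*0 = 3 + 0 = 3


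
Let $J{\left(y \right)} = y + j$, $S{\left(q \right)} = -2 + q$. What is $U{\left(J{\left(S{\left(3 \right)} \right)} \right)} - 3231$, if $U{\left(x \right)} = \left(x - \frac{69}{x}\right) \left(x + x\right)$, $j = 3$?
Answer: $-3337$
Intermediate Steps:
$J{\left(y \right)} = 3 + y$ ($J{\left(y \right)} = y + 3 = 3 + y$)
$U{\left(x \right)} = 2 x \left(x - \frac{69}{x}\right)$ ($U{\left(x \right)} = \left(x - \frac{69}{x}\right) 2 x = 2 x \left(x - \frac{69}{x}\right)$)
$U{\left(J{\left(S{\left(3 \right)} \right)} \right)} - 3231 = \left(-138 + 2 \left(3 + \left(-2 + 3\right)\right)^{2}\right) - 3231 = \left(-138 + 2 \left(3 + 1\right)^{2}\right) - 3231 = \left(-138 + 2 \cdot 4^{2}\right) - 3231 = \left(-138 + 2 \cdot 16\right) - 3231 = \left(-138 + 32\right) - 3231 = -106 - 3231 = -3337$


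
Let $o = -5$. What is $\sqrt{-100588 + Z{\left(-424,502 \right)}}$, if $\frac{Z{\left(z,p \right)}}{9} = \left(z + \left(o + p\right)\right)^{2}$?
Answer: $i \sqrt{52627} \approx 229.41 i$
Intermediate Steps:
$Z{\left(z,p \right)} = 9 \left(-5 + p + z\right)^{2}$ ($Z{\left(z,p \right)} = 9 \left(z + \left(-5 + p\right)\right)^{2} = 9 \left(-5 + p + z\right)^{2}$)
$\sqrt{-100588 + Z{\left(-424,502 \right)}} = \sqrt{-100588 + 9 \left(-5 + 502 - 424\right)^{2}} = \sqrt{-100588 + 9 \cdot 73^{2}} = \sqrt{-100588 + 9 \cdot 5329} = \sqrt{-100588 + 47961} = \sqrt{-52627} = i \sqrt{52627}$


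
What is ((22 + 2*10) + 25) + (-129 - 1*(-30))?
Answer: -32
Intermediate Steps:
((22 + 2*10) + 25) + (-129 - 1*(-30)) = ((22 + 20) + 25) + (-129 + 30) = (42 + 25) - 99 = 67 - 99 = -32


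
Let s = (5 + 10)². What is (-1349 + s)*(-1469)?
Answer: 1651156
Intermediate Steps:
s = 225 (s = 15² = 225)
(-1349 + s)*(-1469) = (-1349 + 225)*(-1469) = -1124*(-1469) = 1651156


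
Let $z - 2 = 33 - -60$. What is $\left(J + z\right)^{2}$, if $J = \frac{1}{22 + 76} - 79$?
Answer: $\frac{2461761}{9604} \approx 256.33$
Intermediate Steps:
$J = - \frac{7741}{98}$ ($J = \frac{1}{98} - 79 = - \frac{7741}{98} \approx -78.99$)
$z = 95$ ($z = 2 + \left(33 - -60\right) = 2 + \left(33 + 60\right) = 2 + 93 = 95$)
$\left(J + z\right)^{2} = \left(- \frac{7741}{98} + 95\right)^{2} = \left(\frac{1569}{98}\right)^{2} = \frac{2461761}{9604}$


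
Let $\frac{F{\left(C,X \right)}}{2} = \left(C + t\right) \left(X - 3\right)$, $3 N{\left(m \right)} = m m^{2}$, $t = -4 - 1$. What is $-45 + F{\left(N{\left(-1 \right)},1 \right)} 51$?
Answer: $1043$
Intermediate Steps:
$t = -5$
$N{\left(m \right)} = \frac{m^{3}}{3}$ ($N{\left(m \right)} = \frac{m m^{2}}{3} = \frac{m^{3}}{3}$)
$F{\left(C,X \right)} = 2 \left(-5 + C\right) \left(-3 + X\right)$ ($F{\left(C,X \right)} = 2 \left(C - 5\right) \left(X - 3\right) = 2 \left(-5 + C\right) \left(-3 + X\right)$)
$-45 + F{\left(N{\left(-1 \right)},1 \right)} 51 = -45 + \left(30 - 10 - 6 \frac{\left(-1\right)^{3}}{3} + 2 \frac{\left(-1\right)^{3}}{3} \cdot 1\right) 51 = -45 + \left(30 - 10 - 6 \cdot \frac{1}{3} \left(-1\right) + 2 \cdot \frac{1}{3} \left(-1\right) 1\right) 51 = -45 + \left(30 - 10 - -2 + 2 \left(- \frac{1}{3}\right) 1\right) 51 = -45 + \left(30 - 10 + 2 - \frac{2}{3}\right) 51 = -45 + \frac{64}{3} \cdot 51 = -45 + 1088 = 1043$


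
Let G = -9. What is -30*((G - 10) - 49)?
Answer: 2040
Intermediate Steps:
-30*((G - 10) - 49) = -30*((-9 - 10) - 49) = -30*(-19 - 49) = -30*(-68) = 2040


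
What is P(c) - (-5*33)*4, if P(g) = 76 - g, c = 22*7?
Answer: 582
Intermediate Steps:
c = 154
P(c) - (-5*33)*4 = (76 - 1*154) - (-5*33)*4 = (76 - 154) - (-165)*4 = -78 - 1*(-660) = -78 + 660 = 582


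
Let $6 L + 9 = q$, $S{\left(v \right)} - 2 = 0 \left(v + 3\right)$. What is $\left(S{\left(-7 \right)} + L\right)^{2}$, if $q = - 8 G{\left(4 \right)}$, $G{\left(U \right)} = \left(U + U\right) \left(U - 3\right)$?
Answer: $\frac{3721}{36} \approx 103.36$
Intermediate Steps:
$G{\left(U \right)} = 2 U \left(-3 + U\right)$
$S{\left(v \right)} = 2$ ($S{\left(v \right)} = 2 + 0 \left(v + 3\right) = 2 + 0 \left(3 + v\right) = 2 + 0 = 2$)
$q = -64$ ($q = - 8 \cdot 2 \cdot 4 \left(-3 + 4\right) = - 8 \cdot 2 \cdot 4 \cdot 1 = \left(-8\right) 8 = -64$)
$L = - \frac{73}{6}$ ($L = - \frac{3}{2} + \frac{1}{6} \left(-64\right) = - \frac{3}{2} - \frac{32}{3} = - \frac{73}{6} \approx -12.167$)
$\left(S{\left(-7 \right)} + L\right)^{2} = \left(2 - \frac{73}{6}\right)^{2} = \left(- \frac{61}{6}\right)^{2} = \frac{3721}{36}$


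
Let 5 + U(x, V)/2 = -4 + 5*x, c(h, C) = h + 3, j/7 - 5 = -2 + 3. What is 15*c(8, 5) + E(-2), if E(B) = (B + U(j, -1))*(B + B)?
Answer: -1435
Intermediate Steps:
j = 42 (j = 35 + 7*(-2 + 3) = 35 + 7*1 = 35 + 7 = 42)
c(h, C) = 3 + h
U(x, V) = -18 + 10*x (U(x, V) = -10 + 2*(-4 + 5*x) = -10 + (-8 + 10*x) = -18 + 10*x)
E(B) = 2*B*(402 + B) (E(B) = (B + (-18 + 10*42))*(B + B) = (B + (-18 + 420))*(2*B) = (B + 402)*(2*B) = (402 + B)*(2*B) = 2*B*(402 + B))
15*c(8, 5) + E(-2) = 15*(3 + 8) + 2*(-2)*(402 - 2) = 15*11 + 2*(-2)*400 = 165 - 1600 = -1435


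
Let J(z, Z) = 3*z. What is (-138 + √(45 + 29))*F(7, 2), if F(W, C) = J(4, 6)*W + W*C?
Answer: -13524 + 98*√74 ≈ -12681.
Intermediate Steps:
F(W, C) = 12*W + C*W (F(W, C) = (3*4)*W + W*C = 12*W + C*W)
(-138 + √(45 + 29))*F(7, 2) = (-138 + √(45 + 29))*(7*(12 + 2)) = (-138 + √74)*(7*14) = (-138 + √74)*98 = -13524 + 98*√74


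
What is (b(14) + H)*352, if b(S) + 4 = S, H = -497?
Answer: -171424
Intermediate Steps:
b(S) = -4 + S
(b(14) + H)*352 = ((-4 + 14) - 497)*352 = (10 - 497)*352 = -487*352 = -171424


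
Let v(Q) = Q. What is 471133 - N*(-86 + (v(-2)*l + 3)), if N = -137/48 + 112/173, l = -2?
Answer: 3910840757/8304 ≈ 4.7096e+5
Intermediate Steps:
N = -18325/8304 (N = -137*1/48 + 112*(1/173) = -137/48 + 112/173 = -18325/8304 ≈ -2.2068)
471133 - N*(-86 + (v(-2)*l + 3)) = 471133 - (-18325)*(-86 + (-2*(-2) + 3))/8304 = 471133 - (-18325)*(-86 + (4 + 3))/8304 = 471133 - (-18325)*(-86 + 7)/8304 = 471133 - (-18325)*(-79)/8304 = 471133 - 1*1447675/8304 = 471133 - 1447675/8304 = 3910840757/8304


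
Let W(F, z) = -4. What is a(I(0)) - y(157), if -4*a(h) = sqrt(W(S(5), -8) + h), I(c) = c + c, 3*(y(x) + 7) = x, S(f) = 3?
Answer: -136/3 - I/2 ≈ -45.333 - 0.5*I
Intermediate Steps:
y(x) = -7 + x/3
I(c) = 2*c
a(h) = -sqrt(-4 + h)/4
a(I(0)) - y(157) = -sqrt(-4 + 2*0)/4 - (-7 + (1/3)*157) = -sqrt(-4 + 0)/4 - (-7 + 157/3) = -I/2 - 1*136/3 = -I/2 - 136/3 = -136/3 - I/2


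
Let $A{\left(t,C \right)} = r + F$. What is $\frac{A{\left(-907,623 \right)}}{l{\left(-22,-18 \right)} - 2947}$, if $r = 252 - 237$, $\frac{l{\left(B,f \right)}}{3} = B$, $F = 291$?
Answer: $- \frac{306}{3013} \approx -0.10156$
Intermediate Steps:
$l{\left(B,f \right)} = 3 B$
$r = 15$ ($r = 252 - 237 = 15$)
$A{\left(t,C \right)} = 306$ ($A{\left(t,C \right)} = 15 + 291 = 306$)
$\frac{A{\left(-907,623 \right)}}{l{\left(-22,-18 \right)} - 2947} = \frac{306}{3 \left(-22\right) - 2947} = \frac{306}{-66 - 2947} = \frac{306}{-3013} = 306 \left(- \frac{1}{3013}\right) = - \frac{306}{3013}$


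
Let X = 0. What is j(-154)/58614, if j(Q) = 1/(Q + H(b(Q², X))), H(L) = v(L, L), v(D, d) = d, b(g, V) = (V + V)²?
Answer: -1/9026556 ≈ -1.1078e-7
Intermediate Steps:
b(g, V) = 4*V² (b(g, V) = (2*V)² = 4*V²)
H(L) = L
j(Q) = 1/Q (j(Q) = 1/(Q + 4*0²) = 1/(Q + 4*0) = 1/(Q + 0) = 1/Q)
j(-154)/58614 = 1/(-154*58614) = -1/154*1/58614 = -1/9026556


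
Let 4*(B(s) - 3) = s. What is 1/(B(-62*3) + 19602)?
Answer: 2/39117 ≈ 5.1129e-5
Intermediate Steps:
B(s) = 3 + s/4
1/(B(-62*3) + 19602) = 1/((3 + (-62*3)/4) + 19602) = 1/((3 + (¼)*(-186)) + 19602) = 1/((3 - 93/2) + 19602) = 1/(-87/2 + 19602) = 1/(39117/2) = 2/39117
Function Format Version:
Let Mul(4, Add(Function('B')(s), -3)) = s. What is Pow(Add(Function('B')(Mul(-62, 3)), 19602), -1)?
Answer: Rational(2, 39117) ≈ 5.1129e-5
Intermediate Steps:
Function('B')(s) = Add(3, Mul(Rational(1, 4), s))
Pow(Add(Function('B')(Mul(-62, 3)), 19602), -1) = Pow(Add(Add(3, Mul(Rational(1, 4), Mul(-62, 3))), 19602), -1) = Pow(Add(Add(3, Mul(Rational(1, 4), -186)), 19602), -1) = Pow(Add(Add(3, Rational(-93, 2)), 19602), -1) = Pow(Add(Rational(-87, 2), 19602), -1) = Pow(Rational(39117, 2), -1) = Rational(2, 39117)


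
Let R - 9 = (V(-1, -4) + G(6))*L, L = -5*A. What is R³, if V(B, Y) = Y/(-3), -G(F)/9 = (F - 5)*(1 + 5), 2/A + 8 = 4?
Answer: -49836032/27 ≈ -1.8458e+6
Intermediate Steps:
A = -½ (A = 2/(-8 + 4) = 2/(-4) = 2*(-¼) = -½ ≈ -0.50000)
G(F) = 270 - 54*F (G(F) = -9*(F - 5)*(1 + 5) = -9*(-5 + F)*6 = -9*(-30 + 6*F) = 270 - 54*F)
L = 5/2 (L = -5*(-½) = 5/2 ≈ 2.5000)
V(B, Y) = -Y/3 (V(B, Y) = Y*(-⅓) = -Y/3)
R = -368/3 (R = 9 + (-⅓*(-4) + (270 - 54*6))*(5/2) = 9 + (4/3 + (270 - 324))*(5/2) = 9 + (4/3 - 54)*(5/2) = 9 - 158/3*5/2 = 9 - 395/3 = -368/3 ≈ -122.67)
R³ = (-368/3)³ = -49836032/27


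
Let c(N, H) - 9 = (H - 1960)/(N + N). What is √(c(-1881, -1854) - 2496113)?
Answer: I*√981290470853/627 ≈ 1579.9*I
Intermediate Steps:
c(N, H) = 9 + (-1960 + H)/(2*N) (c(N, H) = 9 + (H - 1960)/(N + N) = 9 + (-1960 + H)/((2*N)) = 9 + (-1960 + H)*(1/(2*N)) = 9 + (-1960 + H)/(2*N))
√(c(-1881, -1854) - 2496113) = √((½)*(-1960 - 1854 + 18*(-1881))/(-1881) - 2496113) = √((½)*(-1/1881)*(-1960 - 1854 - 33858) - 2496113) = √((½)*(-1/1881)*(-37672) - 2496113) = √(18836/1881 - 2496113) = √(-4695169717/1881) = I*√981290470853/627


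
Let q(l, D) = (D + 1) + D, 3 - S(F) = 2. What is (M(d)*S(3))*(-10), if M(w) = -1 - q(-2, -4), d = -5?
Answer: -60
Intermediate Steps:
S(F) = 1 (S(F) = 3 - 1*2 = 3 - 2 = 1)
q(l, D) = 1 + 2*D (q(l, D) = (1 + D) + D = 1 + 2*D)
M(w) = 6 (M(w) = -1 - (1 + 2*(-4)) = -1 - (1 - 8) = -1 - 1*(-7) = -1 + 7 = 6)
(M(d)*S(3))*(-10) = (6*1)*(-10) = 6*(-10) = -60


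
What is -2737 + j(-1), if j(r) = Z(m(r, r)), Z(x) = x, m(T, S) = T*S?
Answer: -2736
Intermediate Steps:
m(T, S) = S*T
j(r) = r² (j(r) = r*r = r²)
-2737 + j(-1) = -2737 + (-1)² = -2737 + 1 = -2736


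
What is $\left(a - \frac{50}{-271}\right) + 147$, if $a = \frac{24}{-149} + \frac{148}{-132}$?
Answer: $\frac{194415724}{1332507} \approx 145.9$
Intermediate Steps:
$a = - \frac{6305}{4917}$ ($a = 24 \left(- \frac{1}{149}\right) + 148 \left(- \frac{1}{132}\right) = - \frac{24}{149} - \frac{37}{33} = - \frac{6305}{4917} \approx -1.2823$)
$\left(a - \frac{50}{-271}\right) + 147 = \left(- \frac{6305}{4917} - \frac{50}{-271}\right) + 147 = \left(- \frac{6305}{4917} - - \frac{50}{271}\right) + 147 = \left(- \frac{6305}{4917} + \frac{50}{271}\right) + 147 = - \frac{1462805}{1332507} + 147 = \frac{194415724}{1332507}$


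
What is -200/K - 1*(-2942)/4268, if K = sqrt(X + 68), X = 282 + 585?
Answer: 1471/2134 - 40*sqrt(935)/187 ≈ -5.8514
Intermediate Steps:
X = 867
K = sqrt(935) (K = sqrt(867 + 68) = sqrt(935) ≈ 30.578)
-200/K - 1*(-2942)/4268 = -200*sqrt(935)/935 - 1*(-2942)/4268 = -40*sqrt(935)/187 + 2942*(1/4268) = -40*sqrt(935)/187 + 1471/2134 = 1471/2134 - 40*sqrt(935)/187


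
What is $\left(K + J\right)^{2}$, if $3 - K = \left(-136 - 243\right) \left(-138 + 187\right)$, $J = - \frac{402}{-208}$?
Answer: $\frac{3732226018609}{10816} \approx 3.4507 \cdot 10^{8}$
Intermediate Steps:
$J = \frac{201}{104}$ ($J = \left(-402\right) \left(- \frac{1}{208}\right) = \frac{201}{104} \approx 1.9327$)
$K = 18574$ ($K = 3 - \left(-136 - 243\right) \left(-138 + 187\right) = 3 - \left(-379\right) 49 = 3 - -18571 = 3 + 18571 = 18574$)
$\left(K + J\right)^{2} = \left(18574 + \frac{201}{104}\right)^{2} = \left(\frac{1931897}{104}\right)^{2} = \frac{3732226018609}{10816}$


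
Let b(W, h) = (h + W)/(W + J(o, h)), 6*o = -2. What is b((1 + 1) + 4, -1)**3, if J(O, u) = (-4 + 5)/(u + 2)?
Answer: 125/343 ≈ 0.36443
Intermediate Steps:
o = -1/3 (o = (1/6)*(-2) = -1/3 ≈ -0.33333)
J(O, u) = 1/(2 + u)
b(W, h) = (W + h)/(W + 1/(2 + h)) (b(W, h) = (h + W)/(W + 1/(2 + h)) = (W + h)/(W + 1/(2 + h)))
b((1 + 1) + 4, -1)**3 = ((2 - 1)*(((1 + 1) + 4) - 1)/(1 + ((1 + 1) + 4)*(2 - 1)))**3 = (1*((2 + 4) - 1)/(1 + (2 + 4)*1))**3 = (1*(6 - 1)/(1 + 6*1))**3 = (1*5/(1 + 6))**3 = (1*5/7)**3 = ((1/7)*1*5)**3 = (5/7)**3 = 125/343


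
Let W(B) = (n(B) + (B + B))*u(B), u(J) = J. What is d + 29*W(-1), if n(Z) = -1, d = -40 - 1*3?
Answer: 44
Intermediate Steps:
d = -43 (d = -40 - 3 = -43)
W(B) = B*(-1 + 2*B) (W(B) = (-1 + (B + B))*B = (-1 + 2*B)*B = B*(-1 + 2*B))
d + 29*W(-1) = -43 + 29*(-(-1 + 2*(-1))) = -43 + 29*(-(-1 - 2)) = -43 + 29*(-1*(-3)) = -43 + 29*3 = -43 + 87 = 44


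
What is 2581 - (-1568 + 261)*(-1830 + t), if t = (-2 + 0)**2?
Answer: -2384001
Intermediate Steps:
t = 4 (t = (-2)**2 = 4)
2581 - (-1568 + 261)*(-1830 + t) = 2581 - (-1568 + 261)*(-1830 + 4) = 2581 - (-1307)*(-1826) = 2581 - 1*2386582 = 2581 - 2386582 = -2384001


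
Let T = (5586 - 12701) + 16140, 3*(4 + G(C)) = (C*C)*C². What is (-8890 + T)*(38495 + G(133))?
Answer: 14085728730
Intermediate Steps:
G(C) = -4 + C⁴/3 (G(C) = -4 + ((C*C)*C²)/3 = -4 + (C²*C²)/3 = -4 + C⁴/3)
T = 9025 (T = -7115 + 16140 = 9025)
(-8890 + T)*(38495 + G(133)) = (-8890 + 9025)*(38495 + (-4 + (⅓)*133⁴)) = 135*(38495 + (-4 + (⅓)*312900721)) = 135*(38495 + (-4 + 312900721/3)) = 135*(38495 + 312900709/3) = 135*(313016194/3) = 14085728730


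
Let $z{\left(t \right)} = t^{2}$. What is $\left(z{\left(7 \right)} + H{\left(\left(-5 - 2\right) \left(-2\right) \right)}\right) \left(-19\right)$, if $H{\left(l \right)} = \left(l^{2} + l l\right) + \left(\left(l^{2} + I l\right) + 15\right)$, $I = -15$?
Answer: $-8398$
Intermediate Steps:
$H{\left(l \right)} = 15 - 15 l + 3 l^{2}$ ($H{\left(l \right)} = \left(l^{2} + l l\right) + \left(\left(l^{2} - 15 l\right) + 15\right) = \left(l^{2} + l^{2}\right) + \left(15 + l^{2} - 15 l\right) = 2 l^{2} + \left(15 + l^{2} - 15 l\right) = 15 - 15 l + 3 l^{2}$)
$\left(z{\left(7 \right)} + H{\left(\left(-5 - 2\right) \left(-2\right) \right)}\right) \left(-19\right) = \left(7^{2} + \left(15 - 15 \left(-5 - 2\right) \left(-2\right) + 3 \left(\left(-5 - 2\right) \left(-2\right)\right)^{2}\right)\right) \left(-19\right) = \left(49 + \left(15 - 15 \left(\left(-7\right) \left(-2\right)\right) + 3 \left(\left(-7\right) \left(-2\right)\right)^{2}\right)\right) \left(-19\right) = \left(49 + \left(15 - 210 + 3 \cdot 14^{2}\right)\right) \left(-19\right) = \left(49 + \left(15 - 210 + 3 \cdot 196\right)\right) \left(-19\right) = \left(49 + \left(15 - 210 + 588\right)\right) \left(-19\right) = \left(49 + 393\right) \left(-19\right) = 442 \left(-19\right) = -8398$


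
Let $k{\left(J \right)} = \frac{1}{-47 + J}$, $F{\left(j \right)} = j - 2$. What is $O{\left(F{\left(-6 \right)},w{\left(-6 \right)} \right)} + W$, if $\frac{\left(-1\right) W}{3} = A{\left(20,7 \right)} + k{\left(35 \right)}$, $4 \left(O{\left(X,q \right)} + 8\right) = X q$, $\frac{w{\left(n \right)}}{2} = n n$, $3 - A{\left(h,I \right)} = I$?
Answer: $- \frac{559}{4} \approx -139.75$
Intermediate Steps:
$F{\left(j \right)} = -2 + j$
$A{\left(h,I \right)} = 3 - I$
$w{\left(n \right)} = 2 n^{2}$ ($w{\left(n \right)} = 2 n n = 2 n^{2}$)
$O{\left(X,q \right)} = -8 + \frac{X q}{4}$
$W = \frac{49}{4}$ ($W = - 3 \left(\left(3 - 7\right) + \frac{1}{-47 + 35}\right) = - 3 \left(\left(3 - 7\right) + \frac{1}{-12}\right) = - 3 \left(-4 - \frac{1}{12}\right) = \left(-3\right) \left(- \frac{49}{12}\right) = \frac{49}{4} \approx 12.25$)
$O{\left(F{\left(-6 \right)},w{\left(-6 \right)} \right)} + W = \left(-8 + \frac{\left(-2 - 6\right) 2 \left(-6\right)^{2}}{4}\right) + \frac{49}{4} = \left(-8 + \frac{1}{4} \left(-8\right) 2 \cdot 36\right) + \frac{49}{4} = \left(-8 + \frac{1}{4} \left(-8\right) 72\right) + \frac{49}{4} = \left(-8 - 144\right) + \frac{49}{4} = -152 + \frac{49}{4} = - \frac{559}{4}$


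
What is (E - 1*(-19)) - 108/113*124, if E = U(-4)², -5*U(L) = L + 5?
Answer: -281012/2825 ≈ -99.473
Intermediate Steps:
U(L) = -1 - L/5 (U(L) = -(L + 5)/5 = -(5 + L)/5 = -1 - L/5)
E = 1/25 (E = (-1 - ⅕*(-4))² = (-1 + ⅘)² = (-⅕)² = 1/25 ≈ 0.040000)
(E - 1*(-19)) - 108/113*124 = (1/25 - 1*(-19)) - 108/113*124 = (1/25 + 19) - 108*1/113*124 = 476/25 - 108/113*124 = 476/25 - 13392/113 = -281012/2825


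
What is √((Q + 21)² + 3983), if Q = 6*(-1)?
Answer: 4*√263 ≈ 64.869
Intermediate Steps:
Q = -6
√((Q + 21)² + 3983) = √((-6 + 21)² + 3983) = √(15² + 3983) = √(225 + 3983) = √4208 = 4*√263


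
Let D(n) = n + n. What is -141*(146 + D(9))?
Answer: -23124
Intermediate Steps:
D(n) = 2*n
-141*(146 + D(9)) = -141*(146 + 2*9) = -141*(146 + 18) = -141*164 = -23124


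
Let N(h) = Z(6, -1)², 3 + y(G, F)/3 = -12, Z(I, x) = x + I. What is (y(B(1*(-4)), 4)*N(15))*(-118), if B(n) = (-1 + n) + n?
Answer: 132750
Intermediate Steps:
Z(I, x) = I + x
B(n) = -1 + 2*n
y(G, F) = -45 (y(G, F) = -9 + 3*(-12) = -9 - 36 = -45)
N(h) = 25 (N(h) = (6 - 1)² = 5² = 25)
(y(B(1*(-4)), 4)*N(15))*(-118) = -45*25*(-118) = -1125*(-118) = 132750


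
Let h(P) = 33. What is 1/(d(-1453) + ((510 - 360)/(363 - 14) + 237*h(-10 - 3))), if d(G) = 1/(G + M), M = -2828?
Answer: 1494069/11685755450 ≈ 0.00012785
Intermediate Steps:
d(G) = 1/(-2828 + G) (d(G) = 1/(G - 2828) = 1/(-2828 + G))
1/(d(-1453) + ((510 - 360)/(363 - 14) + 237*h(-10 - 3))) = 1/(1/(-2828 - 1453) + ((510 - 360)/(363 - 14) + 237*33)) = 1/(1/(-4281) + (150/349 + 7821)) = 1/(-1/4281 + (150*(1/349) + 7821)) = 1/(-1/4281 + (150/349 + 7821)) = 1/(-1/4281 + 2729679/349) = 1/(11685755450/1494069) = 1494069/11685755450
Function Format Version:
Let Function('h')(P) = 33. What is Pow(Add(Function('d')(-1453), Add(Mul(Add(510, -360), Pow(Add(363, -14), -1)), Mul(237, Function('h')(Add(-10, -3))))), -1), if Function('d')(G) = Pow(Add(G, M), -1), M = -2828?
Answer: Rational(1494069, 11685755450) ≈ 0.00012785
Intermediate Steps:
Function('d')(G) = Pow(Add(-2828, G), -1) (Function('d')(G) = Pow(Add(G, -2828), -1) = Pow(Add(-2828, G), -1))
Pow(Add(Function('d')(-1453), Add(Mul(Add(510, -360), Pow(Add(363, -14), -1)), Mul(237, Function('h')(Add(-10, -3))))), -1) = Pow(Add(Pow(Add(-2828, -1453), -1), Add(Mul(Add(510, -360), Pow(Add(363, -14), -1)), Mul(237, 33))), -1) = Pow(Add(Pow(-4281, -1), Add(Mul(150, Pow(349, -1)), 7821)), -1) = Pow(Add(Rational(-1, 4281), Add(Mul(150, Rational(1, 349)), 7821)), -1) = Pow(Add(Rational(-1, 4281), Add(Rational(150, 349), 7821)), -1) = Pow(Add(Rational(-1, 4281), Rational(2729679, 349)), -1) = Pow(Rational(11685755450, 1494069), -1) = Rational(1494069, 11685755450)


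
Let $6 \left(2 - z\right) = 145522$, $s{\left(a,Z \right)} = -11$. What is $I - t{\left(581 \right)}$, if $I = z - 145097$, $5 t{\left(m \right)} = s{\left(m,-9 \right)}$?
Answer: $- \frac{2540197}{15} \approx -1.6935 \cdot 10^{5}$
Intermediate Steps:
$z = - \frac{72755}{3}$ ($z = 2 - \frac{72761}{3} = - \frac{72755}{3} \approx -24252.0$)
$t{\left(m \right)} = - \frac{11}{5}$ ($t{\left(m \right)} = \frac{1}{5} \left(-11\right) = - \frac{11}{5}$)
$I = - \frac{508046}{3}$ ($I = - \frac{72755}{3} - 145097 = - \frac{508046}{3} \approx -1.6935 \cdot 10^{5}$)
$I - t{\left(581 \right)} = - \frac{508046}{3} - - \frac{11}{5} = - \frac{508046}{3} + \frac{11}{5} = - \frac{2540197}{15}$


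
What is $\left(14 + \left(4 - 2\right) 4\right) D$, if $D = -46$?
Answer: $-1012$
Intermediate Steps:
$\left(14 + \left(4 - 2\right) 4\right) D = \left(14 + \left(4 - 2\right) 4\right) \left(-46\right) = \left(14 + 2 \cdot 4\right) \left(-46\right) = \left(14 + 8\right) \left(-46\right) = 22 \left(-46\right) = -1012$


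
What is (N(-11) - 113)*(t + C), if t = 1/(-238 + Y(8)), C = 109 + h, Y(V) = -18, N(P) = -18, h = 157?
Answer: -8920445/256 ≈ -34846.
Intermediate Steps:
C = 266 (C = 109 + 157 = 266)
t = -1/256 (t = 1/(-238 - 18) = 1/(-256) = -1/256 ≈ -0.0039063)
(N(-11) - 113)*(t + C) = (-18 - 113)*(-1/256 + 266) = -131*68095/256 = -8920445/256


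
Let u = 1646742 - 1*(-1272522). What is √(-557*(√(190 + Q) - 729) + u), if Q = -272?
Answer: √(3325317 - 557*I*√82) ≈ 1823.5 - 1.38*I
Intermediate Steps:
u = 2919264 (u = 1646742 + 1272522 = 2919264)
√(-557*(√(190 + Q) - 729) + u) = √(-557*(√(190 - 272) - 729) + 2919264) = √(-557*(√(-82) - 729) + 2919264) = √(-557*(I*√82 - 729) + 2919264) = √(-557*(-729 + I*√82) + 2919264) = √((406053 - 557*I*√82) + 2919264) = √(3325317 - 557*I*√82)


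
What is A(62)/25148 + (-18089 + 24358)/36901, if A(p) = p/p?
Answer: 157689713/927986348 ≈ 0.16993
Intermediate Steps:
A(p) = 1
A(62)/25148 + (-18089 + 24358)/36901 = 1/25148 + (-18089 + 24358)/36901 = 1*(1/25148) + 6269*(1/36901) = 1/25148 + 6269/36901 = 157689713/927986348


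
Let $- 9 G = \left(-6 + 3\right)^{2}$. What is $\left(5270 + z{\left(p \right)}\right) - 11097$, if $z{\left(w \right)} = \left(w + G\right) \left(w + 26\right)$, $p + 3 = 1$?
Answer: $-5899$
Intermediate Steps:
$G = -1$ ($G = - \frac{\left(-6 + 3\right)^{2}}{9} = - \frac{\left(-3\right)^{2}}{9} = \left(- \frac{1}{9}\right) 9 = -1$)
$p = -2$ ($p = -3 + 1 = -2$)
$z{\left(w \right)} = \left(-1 + w\right) \left(26 + w\right)$ ($z{\left(w \right)} = \left(w - 1\right) \left(w + 26\right) = \left(-1 + w\right) \left(26 + w\right)$)
$\left(5270 + z{\left(p \right)}\right) - 11097 = \left(5270 + \left(-26 + \left(-2\right)^{2} + 25 \left(-2\right)\right)\right) - 11097 = \left(5270 - 72\right) - 11097 = 5198 - 11097 = -5899$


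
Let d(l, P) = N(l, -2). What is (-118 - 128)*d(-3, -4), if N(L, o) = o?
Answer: 492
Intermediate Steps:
d(l, P) = -2
(-118 - 128)*d(-3, -4) = (-118 - 128)*(-2) = -246*(-2) = 492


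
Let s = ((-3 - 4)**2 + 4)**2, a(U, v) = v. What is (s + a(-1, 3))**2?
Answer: 7907344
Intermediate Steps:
s = 2809 (s = ((-7)**2 + 4)**2 = (49 + 4)**2 = 53**2 = 2809)
(s + a(-1, 3))**2 = (2809 + 3)**2 = 2812**2 = 7907344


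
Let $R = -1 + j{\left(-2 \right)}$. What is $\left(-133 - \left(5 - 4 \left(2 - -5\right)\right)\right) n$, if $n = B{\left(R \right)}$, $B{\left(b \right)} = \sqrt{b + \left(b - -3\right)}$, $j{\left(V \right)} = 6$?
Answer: $- 110 \sqrt{13} \approx -396.61$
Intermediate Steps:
$R = 5$ ($R = -1 + 6 = 5$)
$B{\left(b \right)} = \sqrt{3 + 2 b}$ ($B{\left(b \right)} = \sqrt{b + \left(b + 3\right)} = \sqrt{b + \left(3 + b\right)} = \sqrt{3 + 2 b}$)
$n = \sqrt{13}$ ($n = \sqrt{3 + 2 \cdot 5} = \sqrt{3 + 10} = \sqrt{13} \approx 3.6056$)
$\left(-133 - \left(5 - 4 \left(2 - -5\right)\right)\right) n = \left(-133 - \left(5 - 4 \left(2 - -5\right)\right)\right) \sqrt{13} = \left(-133 - \left(5 - 4 \left(2 + 5\right)\right)\right) \sqrt{13} = \left(-133 + \left(4 \cdot 7 - 5\right)\right) \sqrt{13} = \left(-133 + \left(28 - 5\right)\right) \sqrt{13} = \left(-133 + 23\right) \sqrt{13} = - 110 \sqrt{13}$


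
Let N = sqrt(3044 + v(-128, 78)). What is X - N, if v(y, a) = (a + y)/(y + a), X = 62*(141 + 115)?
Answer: 15872 - sqrt(3045) ≈ 15817.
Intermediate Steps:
X = 15872 (X = 62*256 = 15872)
v(y, a) = 1 (v(y, a) = (a + y)/(a + y) = 1)
N = sqrt(3045) (N = sqrt(3044 + 1) = sqrt(3045) ≈ 55.182)
X - N = 15872 - sqrt(3045)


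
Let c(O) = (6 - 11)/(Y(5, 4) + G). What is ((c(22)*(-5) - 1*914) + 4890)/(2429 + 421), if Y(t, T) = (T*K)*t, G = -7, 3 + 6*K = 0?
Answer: 67567/48450 ≈ 1.3946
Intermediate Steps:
K = -½ (K = -½ + (⅙)*0 = -½ + 0 = -½ ≈ -0.50000)
Y(t, T) = -T*t/2 (Y(t, T) = (T*(-½))*t = (-T/2)*t = -T*t/2)
c(O) = 5/17 (c(O) = (6 - 11)/(-½*4*5 - 7) = -5/(-10 - 7) = -5/(-17) = -5*(-1/17) = 5/17)
((c(22)*(-5) - 1*914) + 4890)/(2429 + 421) = (((5/17)*(-5) - 1*914) + 4890)/(2429 + 421) = ((-25/17 - 914) + 4890)/2850 = (-15563/17 + 4890)*(1/2850) = (67567/17)*(1/2850) = 67567/48450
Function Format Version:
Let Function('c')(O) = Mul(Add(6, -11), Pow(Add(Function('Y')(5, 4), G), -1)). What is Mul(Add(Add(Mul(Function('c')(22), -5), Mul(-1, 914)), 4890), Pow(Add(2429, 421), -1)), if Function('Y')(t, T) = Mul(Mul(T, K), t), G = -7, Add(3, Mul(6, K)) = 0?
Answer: Rational(67567, 48450) ≈ 1.3946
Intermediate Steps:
K = Rational(-1, 2) (K = Add(Rational(-1, 2), Mul(Rational(1, 6), 0)) = Add(Rational(-1, 2), 0) = Rational(-1, 2) ≈ -0.50000)
Function('Y')(t, T) = Mul(Rational(-1, 2), T, t) (Function('Y')(t, T) = Mul(Mul(T, Rational(-1, 2)), t) = Mul(Mul(Rational(-1, 2), T), t) = Mul(Rational(-1, 2), T, t))
Function('c')(O) = Rational(5, 17) (Function('c')(O) = Mul(Add(6, -11), Pow(Add(Mul(Rational(-1, 2), 4, 5), -7), -1)) = Mul(-5, Pow(Add(-10, -7), -1)) = Mul(-5, Pow(-17, -1)) = Mul(-5, Rational(-1, 17)) = Rational(5, 17))
Mul(Add(Add(Mul(Function('c')(22), -5), Mul(-1, 914)), 4890), Pow(Add(2429, 421), -1)) = Mul(Add(Add(Mul(Rational(5, 17), -5), Mul(-1, 914)), 4890), Pow(Add(2429, 421), -1)) = Mul(Add(Add(Rational(-25, 17), -914), 4890), Pow(2850, -1)) = Mul(Add(Rational(-15563, 17), 4890), Rational(1, 2850)) = Mul(Rational(67567, 17), Rational(1, 2850)) = Rational(67567, 48450)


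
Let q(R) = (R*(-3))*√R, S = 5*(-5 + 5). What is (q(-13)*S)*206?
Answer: 0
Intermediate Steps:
S = 0 (S = 5*0 = 0)
q(R) = -3*R^(3/2) (q(R) = (-3*R)*√R = -3*R^(3/2))
(q(-13)*S)*206 = (-(-39)*I*√13*0)*206 = ((39*I*√13)*0)*206 = 0*206 = 0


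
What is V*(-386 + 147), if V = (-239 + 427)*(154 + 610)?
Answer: -34328048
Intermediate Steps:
V = 143632 (V = 188*764 = 143632)
V*(-386 + 147) = 143632*(-386 + 147) = 143632*(-239) = -34328048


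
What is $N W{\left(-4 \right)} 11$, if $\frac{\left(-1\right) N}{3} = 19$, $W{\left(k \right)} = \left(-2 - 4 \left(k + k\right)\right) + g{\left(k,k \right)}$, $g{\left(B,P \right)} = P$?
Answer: $-16302$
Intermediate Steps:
$W{\left(k \right)} = -2 - 7 k$ ($W{\left(k \right)} = \left(-2 - 4 \left(k + k\right)\right) + k = \left(-2 - 4 \cdot 2 k\right) + k = \left(-2 - 8 k\right) + k = -2 - 7 k$)
$N = -57$ ($N = \left(-3\right) 19 = -57$)
$N W{\left(-4 \right)} 11 = - 57 \left(-2 - -28\right) 11 = - 57 \left(-2 + 28\right) 11 = \left(-57\right) 26 \cdot 11 = \left(-1482\right) 11 = -16302$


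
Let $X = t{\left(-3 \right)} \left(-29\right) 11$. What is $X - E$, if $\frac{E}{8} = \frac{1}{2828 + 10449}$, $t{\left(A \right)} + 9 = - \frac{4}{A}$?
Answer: $\frac{97413325}{39831} \approx 2445.7$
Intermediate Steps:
$t{\left(A \right)} = -9 - \frac{4}{A}$
$X = \frac{7337}{3}$ ($X = \left(-9 - \frac{4}{-3}\right) \left(-29\right) 11 = \left(-9 - - \frac{4}{3}\right) \left(-29\right) 11 = \left(-9 + \frac{4}{3}\right) \left(-29\right) 11 = \left(- \frac{23}{3}\right) \left(-29\right) 11 = \frac{667}{3} \cdot 11 = \frac{7337}{3} \approx 2445.7$)
$E = \frac{8}{13277}$ ($E = \frac{8}{2828 + 10449} = \frac{8}{13277} \approx 0.00060255$)
$X - E = \frac{7337}{3} - \frac{8}{13277} = \frac{97413325}{39831}$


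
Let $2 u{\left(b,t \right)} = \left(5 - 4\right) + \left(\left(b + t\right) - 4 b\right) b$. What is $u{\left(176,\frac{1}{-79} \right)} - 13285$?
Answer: $- \frac{9440439}{158} \approx -59750.0$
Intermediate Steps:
$u{\left(b,t \right)} = \frac{1}{2} + \frac{b \left(t - 3 b\right)}{2}$ ($u{\left(b,t \right)} = \frac{\left(5 - 4\right) + \left(\left(b + t\right) - 4 b\right) b}{2} = \frac{\left(5 - 4\right) + \left(t - 3 b\right) b}{2} = \frac{1 + b \left(t - 3 b\right)}{2} = \frac{1}{2} + \frac{b \left(t - 3 b\right)}{2}$)
$u{\left(176,\frac{1}{-79} \right)} - 13285 = \left(\frac{1}{2} - \frac{3 \cdot 176^{2}}{2} + \frac{1}{2} \cdot 176 \frac{1}{-79}\right) - 13285 = \left(\frac{1}{2} - 46464 + \frac{1}{2} \cdot 176 \left(- \frac{1}{79}\right)\right) - 13285 = \left(\frac{1}{2} - 46464 - \frac{88}{79}\right) - 13285 = - \frac{7341409}{158} - 13285 = - \frac{9440439}{158}$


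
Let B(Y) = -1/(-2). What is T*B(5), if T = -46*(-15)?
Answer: 345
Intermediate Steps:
T = 690
B(Y) = ½ (B(Y) = -1*(-½) = ½)
T*B(5) = 690*(½) = 345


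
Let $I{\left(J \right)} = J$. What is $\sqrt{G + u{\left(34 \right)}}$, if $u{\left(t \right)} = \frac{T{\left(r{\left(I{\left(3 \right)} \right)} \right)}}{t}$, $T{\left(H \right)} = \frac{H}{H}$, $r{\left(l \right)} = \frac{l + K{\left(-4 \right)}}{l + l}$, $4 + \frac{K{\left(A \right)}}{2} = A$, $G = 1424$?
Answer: $\frac{\sqrt{1646178}}{34} \approx 37.736$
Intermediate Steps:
$K{\left(A \right)} = -8 + 2 A$
$r{\left(l \right)} = \frac{-16 + l}{2 l}$ ($r{\left(l \right)} = \frac{l + \left(-8 + 2 \left(-4\right)\right)}{l + l} = \frac{l - 16}{2 l} = \left(l - 16\right) \frac{1}{2 l} = \left(-16 + l\right) \frac{1}{2 l} = \frac{-16 + l}{2 l}$)
$T{\left(H \right)} = 1$
$u{\left(t \right)} = \frac{1}{t}$ ($u{\left(t \right)} = 1 \frac{1}{t} = \frac{1}{t}$)
$\sqrt{G + u{\left(34 \right)}} = \sqrt{1424 + \frac{1}{34}} = \sqrt{\frac{48417}{34}} = \frac{\sqrt{1646178}}{34}$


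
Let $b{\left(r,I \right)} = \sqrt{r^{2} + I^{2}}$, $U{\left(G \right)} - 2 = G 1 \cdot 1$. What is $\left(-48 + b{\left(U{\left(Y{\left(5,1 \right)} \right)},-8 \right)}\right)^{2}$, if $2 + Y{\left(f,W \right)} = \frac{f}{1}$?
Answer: $\left(48 - \sqrt{89}\right)^{2} \approx 1487.3$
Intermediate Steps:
$Y{\left(f,W \right)} = -2 + f$ ($Y{\left(f,W \right)} = -2 + \frac{f}{1} = -2 + f 1 = -2 + f$)
$U{\left(G \right)} = 2 + G$ ($U{\left(G \right)} = 2 + G 1 \cdot 1 = 2 + G 1 = 2 + G$)
$b{\left(r,I \right)} = \sqrt{I^{2} + r^{2}}$
$\left(-48 + b{\left(U{\left(Y{\left(5,1 \right)} \right)},-8 \right)}\right)^{2} = \left(-48 + \sqrt{\left(-8\right)^{2} + \left(2 + \left(-2 + 5\right)\right)^{2}}\right)^{2} = \left(-48 + \sqrt{64 + \left(2 + 3\right)^{2}}\right)^{2} = \left(-48 + \sqrt{64 + 5^{2}}\right)^{2} = \left(-48 + \sqrt{64 + 25}\right)^{2} = \left(-48 + \sqrt{89}\right)^{2}$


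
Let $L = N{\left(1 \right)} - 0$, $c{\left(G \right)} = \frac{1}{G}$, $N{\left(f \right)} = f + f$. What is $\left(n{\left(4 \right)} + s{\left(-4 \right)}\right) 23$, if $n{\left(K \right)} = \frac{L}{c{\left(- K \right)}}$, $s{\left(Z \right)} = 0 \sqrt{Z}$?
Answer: $-184$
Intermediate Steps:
$N{\left(f \right)} = 2 f$
$s{\left(Z \right)} = 0$
$L = 2$ ($L = 2 \cdot 1 - 0 = 2 + 0 = 2$)
$n{\left(K \right)} = - 2 K$ ($n{\left(K \right)} = \frac{2}{\frac{1}{\left(-1\right) K}} = \frac{2}{\left(-1\right) \frac{1}{K}} = 2 \left(- K\right) = - 2 K$)
$\left(n{\left(4 \right)} + s{\left(-4 \right)}\right) 23 = \left(\left(-2\right) 4 + 0\right) 23 = \left(-8 + 0\right) 23 = \left(-8\right) 23 = -184$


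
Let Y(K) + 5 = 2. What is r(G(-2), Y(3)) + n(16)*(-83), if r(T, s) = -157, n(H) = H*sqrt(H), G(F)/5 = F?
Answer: -5469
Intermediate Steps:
G(F) = 5*F
Y(K) = -3 (Y(K) = -5 + 2 = -3)
n(H) = H**(3/2)
r(G(-2), Y(3)) + n(16)*(-83) = -157 + 16**(3/2)*(-83) = -157 + 64*(-83) = -157 - 5312 = -5469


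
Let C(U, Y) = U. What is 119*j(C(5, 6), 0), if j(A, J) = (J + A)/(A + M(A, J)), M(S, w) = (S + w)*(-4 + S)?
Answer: 119/2 ≈ 59.500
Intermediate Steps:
M(S, w) = (-4 + S)*(S + w)
j(A, J) = (A + J)/(A² - 4*J - 3*A + A*J) (j(A, J) = (J + A)/(A + (A² - 4*A - 4*J + A*J)) = (A + J)/(A² - 4*J - 3*A + A*J))
119*j(C(5, 6), 0) = 119*((5 + 0)/(5² - 4*0 - 3*5 + 5*0)) = 119*(5/(25 + 0 - 15 + 0)) = 119*(5/10) = 119*((⅒)*5) = 119*(½) = 119/2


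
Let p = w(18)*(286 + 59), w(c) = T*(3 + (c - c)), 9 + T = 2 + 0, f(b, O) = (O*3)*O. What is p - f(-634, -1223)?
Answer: -4494432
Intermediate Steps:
f(b, O) = 3*O**2 (f(b, O) = (3*O)*O = 3*O**2)
T = -7 (T = -9 + (2 + 0) = -9 + 2 = -7)
w(c) = -21 (w(c) = -7*(3 + (c - c)) = -7*(3 + 0) = -7*3 = -21)
p = -7245 (p = -21*(286 + 59) = -21*345 = -7245)
p - f(-634, -1223) = -7245 - 3*(-1223)**2 = -7245 - 3*1495729 = -7245 - 1*4487187 = -7245 - 4487187 = -4494432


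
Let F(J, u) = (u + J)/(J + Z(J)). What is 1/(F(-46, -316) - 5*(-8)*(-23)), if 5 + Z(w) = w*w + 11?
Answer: -1038/955141 ≈ -0.0010868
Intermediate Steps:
Z(w) = 6 + w² (Z(w) = -5 + (w*w + 11) = -5 + (w² + 11) = -5 + (11 + w²) = 6 + w²)
F(J, u) = (J + u)/(6 + J + J²) (F(J, u) = (u + J)/(J + (6 + J²)) = (J + u)/(6 + J + J²))
1/(F(-46, -316) - 5*(-8)*(-23)) = 1/((-46 - 316)/(6 - 46 + (-46)²) - 5*(-8)*(-23)) = 1/(-362/(6 - 46 + 2116) + 40*(-23)) = 1/(-362/2076 - 920) = 1/((1/2076)*(-362) - 920) = 1/(-181/1038 - 920) = 1/(-955141/1038) = -1038/955141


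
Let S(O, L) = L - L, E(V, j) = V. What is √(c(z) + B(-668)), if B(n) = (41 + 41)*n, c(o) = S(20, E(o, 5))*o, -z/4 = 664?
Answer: 2*I*√13694 ≈ 234.04*I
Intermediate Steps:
z = -2656 (z = -4*664 = -2656)
S(O, L) = 0
c(o) = 0 (c(o) = 0*o = 0)
B(n) = 82*n
√(c(z) + B(-668)) = √(0 + 82*(-668)) = √(0 - 54776) = √(-54776) = 2*I*√13694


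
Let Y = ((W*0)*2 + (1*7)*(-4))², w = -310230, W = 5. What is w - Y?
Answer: -311014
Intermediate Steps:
Y = 784 (Y = ((5*0)*2 + (1*7)*(-4))² = (0*2 + 7*(-4))² = (0 - 28)² = (-28)² = 784)
w - Y = -310230 - 1*784 = -310230 - 784 = -311014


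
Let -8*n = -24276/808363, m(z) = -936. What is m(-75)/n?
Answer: -504418512/2023 ≈ -2.4934e+5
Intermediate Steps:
n = 6069/1616726 (n = -(-6069)/(2*808363) = -⅛*(-24276/808363) = 6069/1616726 ≈ 0.0037539)
m(-75)/n = -936/6069/1616726 = -936*1616726/6069 = -504418512/2023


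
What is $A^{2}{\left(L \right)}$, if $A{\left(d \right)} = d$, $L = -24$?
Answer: $576$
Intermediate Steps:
$A^{2}{\left(L \right)} = \left(-24\right)^{2} = 576$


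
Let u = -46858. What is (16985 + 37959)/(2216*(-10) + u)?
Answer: -27472/34509 ≈ -0.79608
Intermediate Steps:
(16985 + 37959)/(2216*(-10) + u) = (16985 + 37959)/(2216*(-10) - 46858) = 54944/(-22160 - 46858) = 54944/(-69018) = 54944*(-1/69018) = -27472/34509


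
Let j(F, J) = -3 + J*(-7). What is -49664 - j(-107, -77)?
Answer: -50200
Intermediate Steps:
j(F, J) = -3 - 7*J
-49664 - j(-107, -77) = -49664 - (-3 - 7*(-77)) = -49664 - (-3 + 539) = -49664 - 1*536 = -49664 - 536 = -50200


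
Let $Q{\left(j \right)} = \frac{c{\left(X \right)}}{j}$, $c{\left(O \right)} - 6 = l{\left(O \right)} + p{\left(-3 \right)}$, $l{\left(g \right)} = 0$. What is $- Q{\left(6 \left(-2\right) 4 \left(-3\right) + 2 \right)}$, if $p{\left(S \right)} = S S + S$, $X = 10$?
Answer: $- \frac{6}{73} \approx -0.082192$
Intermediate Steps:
$p{\left(S \right)} = S + S^{2}$ ($p{\left(S \right)} = S^{2} + S = S + S^{2}$)
$c{\left(O \right)} = 12$ ($c{\left(O \right)} = 6 + \left(0 - 3 \left(1 - 3\right)\right) = 6 + \left(0 - -6\right) = 6 + \left(0 + 6\right) = 6 + 6 = 12$)
$Q{\left(j \right)} = \frac{12}{j}$
$- Q{\left(6 \left(-2\right) 4 \left(-3\right) + 2 \right)} = - \frac{12}{6 \left(-2\right) 4 \left(-3\right) + 2} = - \frac{12}{6 \left(\left(-8\right) \left(-3\right)\right) + 2} = - \frac{12}{6 \cdot 24 + 2} = - \frac{12}{144 + 2} = - \frac{12}{146} = \left(-1\right) \frac{6}{73} = - \frac{6}{73}$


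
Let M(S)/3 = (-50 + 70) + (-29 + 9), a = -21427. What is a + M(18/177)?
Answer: -21427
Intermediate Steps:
M(S) = 0 (M(S) = 3*((-50 + 70) + (-29 + 9)) = 3*(20 - 20) = 3*0 = 0)
a + M(18/177) = -21427 + 0 = -21427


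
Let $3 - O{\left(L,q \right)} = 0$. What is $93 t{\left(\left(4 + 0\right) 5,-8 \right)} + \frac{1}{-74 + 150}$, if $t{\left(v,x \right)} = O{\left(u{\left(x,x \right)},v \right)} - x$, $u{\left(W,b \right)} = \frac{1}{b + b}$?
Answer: $\frac{77749}{76} \approx 1023.0$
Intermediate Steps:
$u{\left(W,b \right)} = \frac{1}{2 b}$
$O{\left(L,q \right)} = 3$ ($O{\left(L,q \right)} = 3 - 0 = 3 + 0 = 3$)
$t{\left(v,x \right)} = 3 - x$
$93 t{\left(\left(4 + 0\right) 5,-8 \right)} + \frac{1}{-74 + 150} = 93 \left(3 - -8\right) + \frac{1}{-74 + 150} = 93 \left(3 + 8\right) + \frac{1}{76} = 93 \cdot 11 + \frac{1}{76} = 1023 + \frac{1}{76} = \frac{77749}{76}$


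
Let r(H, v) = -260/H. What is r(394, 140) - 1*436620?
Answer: -86014270/197 ≈ -4.3662e+5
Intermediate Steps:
r(394, 140) - 1*436620 = -260/394 - 1*436620 = -260*1/394 - 436620 = -130/197 - 436620 = -86014270/197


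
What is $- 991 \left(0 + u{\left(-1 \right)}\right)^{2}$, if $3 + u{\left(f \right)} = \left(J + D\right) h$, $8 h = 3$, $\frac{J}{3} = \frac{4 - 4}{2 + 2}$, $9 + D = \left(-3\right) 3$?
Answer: $- \frac{1507311}{16} \approx -94207.0$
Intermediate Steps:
$D = -18$ ($D = -9 - 9 = -18$)
$J = 0$ ($J = 3 \frac{4 - 4}{2 + 2} = 3 \cdot \frac{0}{4} = 3 \cdot 0 \cdot \frac{1}{4} = 3 \cdot 0 = 0$)
$h = \frac{3}{8}$ ($h = \frac{1}{8} \cdot 3 = \frac{3}{8} \approx 0.375$)
$u{\left(f \right)} = - \frac{39}{4}$ ($u{\left(f \right)} = -3 + \left(0 - 18\right) \frac{3}{8} = -3 - \frac{27}{4} = - \frac{39}{4}$)
$- 991 \left(0 + u{\left(-1 \right)}\right)^{2} = - 991 \left(0 - \frac{39}{4}\right)^{2} = - 991 \left(- \frac{39}{4}\right)^{2} = \left(-991\right) \frac{1521}{16} = - \frac{1507311}{16}$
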